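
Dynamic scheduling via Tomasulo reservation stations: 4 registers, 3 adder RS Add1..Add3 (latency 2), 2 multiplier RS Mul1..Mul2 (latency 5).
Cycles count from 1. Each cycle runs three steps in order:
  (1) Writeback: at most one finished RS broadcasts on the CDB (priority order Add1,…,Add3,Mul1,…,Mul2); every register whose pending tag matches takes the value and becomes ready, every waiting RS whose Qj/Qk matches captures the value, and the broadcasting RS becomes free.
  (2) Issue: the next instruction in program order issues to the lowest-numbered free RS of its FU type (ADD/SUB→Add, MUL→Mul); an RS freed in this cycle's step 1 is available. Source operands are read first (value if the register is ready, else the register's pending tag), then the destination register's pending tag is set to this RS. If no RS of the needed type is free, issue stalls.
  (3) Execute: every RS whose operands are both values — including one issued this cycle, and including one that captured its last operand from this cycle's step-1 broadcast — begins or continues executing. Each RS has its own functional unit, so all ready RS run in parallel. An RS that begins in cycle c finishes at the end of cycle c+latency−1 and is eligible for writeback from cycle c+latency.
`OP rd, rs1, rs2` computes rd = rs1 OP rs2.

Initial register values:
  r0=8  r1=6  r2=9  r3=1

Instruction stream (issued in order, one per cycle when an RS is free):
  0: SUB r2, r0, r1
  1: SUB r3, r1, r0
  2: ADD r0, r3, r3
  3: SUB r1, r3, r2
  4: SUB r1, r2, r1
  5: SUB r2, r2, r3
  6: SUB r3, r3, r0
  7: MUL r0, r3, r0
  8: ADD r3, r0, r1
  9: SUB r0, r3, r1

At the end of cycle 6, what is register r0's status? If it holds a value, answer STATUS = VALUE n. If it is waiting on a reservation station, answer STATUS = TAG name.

STATUS = VALUE -4

c1: issue SUB r2<-Add1 | r0:8,r1:6,r2:Add1,r3:1
c2: issue SUB r3<-Add2 | r0:8,r1:6,r2:Add1,r3:Add2
c3: CDB Add1=2; issue ADD r0<-Add1 | r0:Add1,r1:6,r2:2,r3:Add2
c4: CDB Add2=-2; issue SUB r1<-Add2 | r0:Add1,r1:Add2,r2:2,r3:-2
c5: issue SUB r1<-Add3 | r0:Add1,r1:Add3,r2:2,r3:-2
c6: CDB Add1=-4; issue SUB r2<-Add1 | r0:-4,r1:Add3,r2:Add1,r3:-2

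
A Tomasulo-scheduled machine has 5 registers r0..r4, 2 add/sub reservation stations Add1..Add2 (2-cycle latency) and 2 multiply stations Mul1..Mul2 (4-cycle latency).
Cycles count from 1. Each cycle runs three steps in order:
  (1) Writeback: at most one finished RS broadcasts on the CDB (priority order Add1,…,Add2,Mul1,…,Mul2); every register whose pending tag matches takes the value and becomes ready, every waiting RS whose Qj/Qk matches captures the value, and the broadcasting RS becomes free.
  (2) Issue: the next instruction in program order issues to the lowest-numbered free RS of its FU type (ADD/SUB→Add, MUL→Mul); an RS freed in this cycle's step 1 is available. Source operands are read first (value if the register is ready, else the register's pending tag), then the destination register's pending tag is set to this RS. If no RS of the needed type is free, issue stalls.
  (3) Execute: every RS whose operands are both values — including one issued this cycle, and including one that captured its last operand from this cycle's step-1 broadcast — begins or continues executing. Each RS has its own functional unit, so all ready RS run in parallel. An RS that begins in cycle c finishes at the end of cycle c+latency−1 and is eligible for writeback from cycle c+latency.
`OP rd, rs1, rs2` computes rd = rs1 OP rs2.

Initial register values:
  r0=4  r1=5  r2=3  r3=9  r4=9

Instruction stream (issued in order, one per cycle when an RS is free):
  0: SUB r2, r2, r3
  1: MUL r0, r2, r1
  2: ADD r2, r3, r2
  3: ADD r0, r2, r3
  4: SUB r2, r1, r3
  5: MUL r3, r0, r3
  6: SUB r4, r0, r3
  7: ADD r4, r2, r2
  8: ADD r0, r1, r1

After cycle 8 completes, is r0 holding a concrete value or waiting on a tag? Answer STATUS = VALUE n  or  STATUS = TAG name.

  c1: issue SUB r2<-Add1  regs: r0:4,r1:5,r2:Add1,r3:9,r4:9
  c2: issue MUL r0<-Mul1  regs: r0:Mul1,r1:5,r2:Add1,r3:9,r4:9
  c3: CDB Add1=-6; issue ADD r2<-Add1  regs: r0:Mul1,r1:5,r2:Add1,r3:9,r4:9
  c4: issue ADD r0<-Add2  regs: r0:Add2,r1:5,r2:Add1,r3:9,r4:9
  c5: CDB Add1=3; issue SUB r2<-Add1  regs: r0:Add2,r1:5,r2:Add1,r3:9,r4:9
  c6: issue MUL r3<-Mul2  regs: r0:Add2,r1:5,r2:Add1,r3:Mul2,r4:9
  c7: CDB Add1=-4; issue SUB r4<-Add1  regs: r0:Add2,r1:5,r2:-4,r3:Mul2,r4:Add1
  c8: CDB Add2=12; issue ADD r4<-Add2  regs: r0:12,r1:5,r2:-4,r3:Mul2,r4:Add2

STATUS = VALUE 12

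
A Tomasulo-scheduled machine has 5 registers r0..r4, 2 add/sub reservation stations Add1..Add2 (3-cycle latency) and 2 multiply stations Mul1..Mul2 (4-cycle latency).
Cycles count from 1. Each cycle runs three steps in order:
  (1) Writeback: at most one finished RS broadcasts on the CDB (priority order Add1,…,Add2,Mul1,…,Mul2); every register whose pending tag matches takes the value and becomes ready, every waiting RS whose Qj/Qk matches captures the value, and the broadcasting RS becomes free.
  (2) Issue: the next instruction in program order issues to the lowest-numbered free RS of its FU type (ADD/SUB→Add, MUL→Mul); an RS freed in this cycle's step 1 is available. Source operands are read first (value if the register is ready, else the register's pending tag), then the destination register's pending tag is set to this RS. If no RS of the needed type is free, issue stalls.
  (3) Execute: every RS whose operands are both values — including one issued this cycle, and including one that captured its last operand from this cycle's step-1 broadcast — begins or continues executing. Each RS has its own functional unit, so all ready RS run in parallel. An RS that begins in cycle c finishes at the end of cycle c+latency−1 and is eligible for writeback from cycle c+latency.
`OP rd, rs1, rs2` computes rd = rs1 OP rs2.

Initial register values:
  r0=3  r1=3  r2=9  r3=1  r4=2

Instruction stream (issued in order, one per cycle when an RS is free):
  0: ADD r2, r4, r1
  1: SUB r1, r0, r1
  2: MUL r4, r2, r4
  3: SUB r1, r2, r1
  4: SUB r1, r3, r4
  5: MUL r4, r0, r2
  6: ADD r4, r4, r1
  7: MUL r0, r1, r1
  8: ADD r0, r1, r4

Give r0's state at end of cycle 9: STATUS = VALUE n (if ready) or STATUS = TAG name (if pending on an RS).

STATUS = TAG Mul1

c1: issue ADD r2<-Add1 | r0:3,r1:3,r2:Add1,r3:1,r4:2
c2: issue SUB r1<-Add2 | r0:3,r1:Add2,r2:Add1,r3:1,r4:2
c3: issue MUL r4<-Mul1 | r0:3,r1:Add2,r2:Add1,r3:1,r4:Mul1
c4: CDB Add1=5; issue SUB r1<-Add1 | r0:3,r1:Add1,r2:5,r3:1,r4:Mul1
c5: CDB Add2=0; issue SUB r1<-Add2 | r0:3,r1:Add2,r2:5,r3:1,r4:Mul1
c6: issue MUL r4<-Mul2 | r0:3,r1:Add2,r2:5,r3:1,r4:Mul2
c7: stall | r0:3,r1:Add2,r2:5,r3:1,r4:Mul2
c8: CDB Add1=5; issue ADD r4<-Add1 | r0:3,r1:Add2,r2:5,r3:1,r4:Add1
c9: CDB Mul1=10; issue MUL r0<-Mul1 | r0:Mul1,r1:Add2,r2:5,r3:1,r4:Add1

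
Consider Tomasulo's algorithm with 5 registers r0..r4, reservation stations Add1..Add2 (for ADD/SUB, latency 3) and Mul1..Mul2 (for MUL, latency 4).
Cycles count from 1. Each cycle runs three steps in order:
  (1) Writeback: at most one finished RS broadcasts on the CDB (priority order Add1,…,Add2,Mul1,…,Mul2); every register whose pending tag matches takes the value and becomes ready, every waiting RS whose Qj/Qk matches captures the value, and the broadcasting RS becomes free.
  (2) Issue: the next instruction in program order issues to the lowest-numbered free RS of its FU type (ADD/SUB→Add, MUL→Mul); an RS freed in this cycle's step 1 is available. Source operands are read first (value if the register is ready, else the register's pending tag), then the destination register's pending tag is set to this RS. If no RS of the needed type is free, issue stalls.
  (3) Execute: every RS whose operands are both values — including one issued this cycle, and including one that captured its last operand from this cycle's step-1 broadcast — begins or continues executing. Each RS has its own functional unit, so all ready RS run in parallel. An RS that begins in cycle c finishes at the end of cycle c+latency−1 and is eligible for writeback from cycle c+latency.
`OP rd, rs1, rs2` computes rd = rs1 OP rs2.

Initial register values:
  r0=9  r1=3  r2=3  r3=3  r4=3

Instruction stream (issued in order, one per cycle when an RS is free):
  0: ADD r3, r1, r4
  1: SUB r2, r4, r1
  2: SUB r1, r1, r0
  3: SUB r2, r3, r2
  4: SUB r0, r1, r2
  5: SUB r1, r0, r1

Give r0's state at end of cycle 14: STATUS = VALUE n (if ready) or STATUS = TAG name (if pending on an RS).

STATUS = VALUE -12

  c1: issue ADD r3<-Add1  regs: r0:9,r1:3,r2:3,r3:Add1,r4:3
  c2: issue SUB r2<-Add2  regs: r0:9,r1:3,r2:Add2,r3:Add1,r4:3
  c3: stall  regs: r0:9,r1:3,r2:Add2,r3:Add1,r4:3
  c4: CDB Add1=6; issue SUB r1<-Add1  regs: r0:9,r1:Add1,r2:Add2,r3:6,r4:3
  c5: CDB Add2=0; issue SUB r2<-Add2  regs: r0:9,r1:Add1,r2:Add2,r3:6,r4:3
  c6: stall  regs: r0:9,r1:Add1,r2:Add2,r3:6,r4:3
  c7: CDB Add1=-6; issue SUB r0<-Add1  regs: r0:Add1,r1:-6,r2:Add2,r3:6,r4:3
  c8: CDB Add2=6; issue SUB r1<-Add2  regs: r0:Add1,r1:Add2,r2:6,r3:6,r4:3
  c9: -  regs: r0:Add1,r1:Add2,r2:6,r3:6,r4:3
  c10: -  regs: r0:Add1,r1:Add2,r2:6,r3:6,r4:3
  c11: CDB Add1=-12  regs: r0:-12,r1:Add2,r2:6,r3:6,r4:3
  c12: -  regs: r0:-12,r1:Add2,r2:6,r3:6,r4:3
  c13: -  regs: r0:-12,r1:Add2,r2:6,r3:6,r4:3
  c14: CDB Add2=-6  regs: r0:-12,r1:-6,r2:6,r3:6,r4:3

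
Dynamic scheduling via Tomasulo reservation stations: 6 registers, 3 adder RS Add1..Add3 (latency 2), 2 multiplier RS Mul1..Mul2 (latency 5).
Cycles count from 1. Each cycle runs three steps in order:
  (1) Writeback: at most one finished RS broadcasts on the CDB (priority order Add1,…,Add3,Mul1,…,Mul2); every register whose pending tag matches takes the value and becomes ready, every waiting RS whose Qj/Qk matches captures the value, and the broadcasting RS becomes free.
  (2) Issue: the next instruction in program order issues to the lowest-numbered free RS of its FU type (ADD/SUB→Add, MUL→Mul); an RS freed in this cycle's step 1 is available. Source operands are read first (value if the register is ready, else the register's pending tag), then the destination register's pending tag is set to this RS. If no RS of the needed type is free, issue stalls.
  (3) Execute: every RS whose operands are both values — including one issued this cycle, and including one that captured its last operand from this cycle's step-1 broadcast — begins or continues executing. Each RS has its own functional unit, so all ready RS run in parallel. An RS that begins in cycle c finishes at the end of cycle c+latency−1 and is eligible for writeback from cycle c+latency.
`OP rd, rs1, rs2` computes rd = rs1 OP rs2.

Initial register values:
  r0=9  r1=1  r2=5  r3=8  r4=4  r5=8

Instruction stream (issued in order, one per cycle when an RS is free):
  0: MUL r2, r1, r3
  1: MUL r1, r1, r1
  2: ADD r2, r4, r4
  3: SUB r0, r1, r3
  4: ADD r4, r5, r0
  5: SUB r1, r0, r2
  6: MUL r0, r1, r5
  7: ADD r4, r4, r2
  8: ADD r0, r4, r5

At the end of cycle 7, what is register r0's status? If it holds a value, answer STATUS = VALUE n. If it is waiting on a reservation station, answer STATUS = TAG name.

cycle 1: issue MUL r2<-Mul1 // r0:9,r1:1,r2:Mul1,r3:8,r4:4,r5:8
cycle 2: issue MUL r1<-Mul2 // r0:9,r1:Mul2,r2:Mul1,r3:8,r4:4,r5:8
cycle 3: issue ADD r2<-Add1 // r0:9,r1:Mul2,r2:Add1,r3:8,r4:4,r5:8
cycle 4: issue SUB r0<-Add2 // r0:Add2,r1:Mul2,r2:Add1,r3:8,r4:4,r5:8
cycle 5: CDB Add1=8; issue ADD r4<-Add1 // r0:Add2,r1:Mul2,r2:8,r3:8,r4:Add1,r5:8
cycle 6: CDB Mul1=8; issue SUB r1<-Add3 // r0:Add2,r1:Add3,r2:8,r3:8,r4:Add1,r5:8
cycle 7: CDB Mul2=1; issue MUL r0<-Mul1 // r0:Mul1,r1:Add3,r2:8,r3:8,r4:Add1,r5:8

STATUS = TAG Mul1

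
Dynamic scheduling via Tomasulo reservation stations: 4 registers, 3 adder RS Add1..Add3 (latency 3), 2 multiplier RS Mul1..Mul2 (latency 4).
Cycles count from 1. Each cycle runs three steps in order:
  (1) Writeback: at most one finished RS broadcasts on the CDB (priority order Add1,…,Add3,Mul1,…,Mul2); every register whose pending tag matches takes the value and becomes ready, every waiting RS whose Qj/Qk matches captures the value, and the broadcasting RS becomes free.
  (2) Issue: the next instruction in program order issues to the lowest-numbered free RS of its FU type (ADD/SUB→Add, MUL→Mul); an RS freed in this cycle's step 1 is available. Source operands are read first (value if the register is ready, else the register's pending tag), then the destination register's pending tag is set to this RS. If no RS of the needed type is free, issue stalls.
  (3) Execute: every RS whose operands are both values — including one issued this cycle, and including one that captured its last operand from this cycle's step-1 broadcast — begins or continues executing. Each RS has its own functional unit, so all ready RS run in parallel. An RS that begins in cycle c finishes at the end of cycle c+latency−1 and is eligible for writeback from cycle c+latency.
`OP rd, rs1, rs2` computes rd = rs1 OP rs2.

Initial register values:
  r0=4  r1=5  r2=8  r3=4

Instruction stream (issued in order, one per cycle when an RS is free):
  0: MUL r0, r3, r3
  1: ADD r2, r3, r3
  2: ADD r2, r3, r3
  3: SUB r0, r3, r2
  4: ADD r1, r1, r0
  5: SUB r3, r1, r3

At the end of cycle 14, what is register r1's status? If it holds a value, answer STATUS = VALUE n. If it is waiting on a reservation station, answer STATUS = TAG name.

  c1: issue MUL r0<-Mul1  regs: r0:Mul1,r1:5,r2:8,r3:4
  c2: issue ADD r2<-Add1  regs: r0:Mul1,r1:5,r2:Add1,r3:4
  c3: issue ADD r2<-Add2  regs: r0:Mul1,r1:5,r2:Add2,r3:4
  c4: issue SUB r0<-Add3  regs: r0:Add3,r1:5,r2:Add2,r3:4
  c5: CDB Add1=8; issue ADD r1<-Add1  regs: r0:Add3,r1:Add1,r2:Add2,r3:4
  c6: CDB Add2=8; issue SUB r3<-Add2  regs: r0:Add3,r1:Add1,r2:8,r3:Add2
  c7: CDB Mul1=16  regs: r0:Add3,r1:Add1,r2:8,r3:Add2
  c8: -  regs: r0:Add3,r1:Add1,r2:8,r3:Add2
  c9: CDB Add3=-4  regs: r0:-4,r1:Add1,r2:8,r3:Add2
  c10: -  regs: r0:-4,r1:Add1,r2:8,r3:Add2
  c11: -  regs: r0:-4,r1:Add1,r2:8,r3:Add2
  c12: CDB Add1=1  regs: r0:-4,r1:1,r2:8,r3:Add2
  c13: -  regs: r0:-4,r1:1,r2:8,r3:Add2
  c14: -  regs: r0:-4,r1:1,r2:8,r3:Add2

STATUS = VALUE 1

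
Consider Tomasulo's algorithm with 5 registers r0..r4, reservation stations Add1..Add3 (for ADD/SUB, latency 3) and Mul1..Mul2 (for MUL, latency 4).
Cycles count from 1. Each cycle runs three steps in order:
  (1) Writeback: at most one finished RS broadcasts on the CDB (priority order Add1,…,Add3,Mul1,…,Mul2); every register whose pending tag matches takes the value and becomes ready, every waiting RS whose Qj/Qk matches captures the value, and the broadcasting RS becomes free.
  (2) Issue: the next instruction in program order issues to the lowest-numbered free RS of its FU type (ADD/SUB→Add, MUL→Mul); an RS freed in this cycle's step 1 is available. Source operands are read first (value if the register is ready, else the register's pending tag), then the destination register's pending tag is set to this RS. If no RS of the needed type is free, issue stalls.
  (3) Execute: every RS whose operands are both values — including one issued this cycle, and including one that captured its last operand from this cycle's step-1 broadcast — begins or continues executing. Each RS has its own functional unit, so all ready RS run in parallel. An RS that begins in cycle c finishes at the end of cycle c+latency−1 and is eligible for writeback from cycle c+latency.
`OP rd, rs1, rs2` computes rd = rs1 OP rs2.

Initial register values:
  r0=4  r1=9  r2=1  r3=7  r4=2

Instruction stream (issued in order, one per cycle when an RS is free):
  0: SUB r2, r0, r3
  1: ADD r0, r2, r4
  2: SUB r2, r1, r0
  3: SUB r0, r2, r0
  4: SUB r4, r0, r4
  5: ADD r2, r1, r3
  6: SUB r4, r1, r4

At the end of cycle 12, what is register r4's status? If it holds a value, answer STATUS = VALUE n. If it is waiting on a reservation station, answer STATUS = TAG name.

STATUS = TAG Add2

cycle 1: issue SUB r2<-Add1 // r0:4,r1:9,r2:Add1,r3:7,r4:2
cycle 2: issue ADD r0<-Add2 // r0:Add2,r1:9,r2:Add1,r3:7,r4:2
cycle 3: issue SUB r2<-Add3 // r0:Add2,r1:9,r2:Add3,r3:7,r4:2
cycle 4: CDB Add1=-3; issue SUB r0<-Add1 // r0:Add1,r1:9,r2:Add3,r3:7,r4:2
cycle 5: stall // r0:Add1,r1:9,r2:Add3,r3:7,r4:2
cycle 6: stall // r0:Add1,r1:9,r2:Add3,r3:7,r4:2
cycle 7: CDB Add2=-1; issue SUB r4<-Add2 // r0:Add1,r1:9,r2:Add3,r3:7,r4:Add2
cycle 8: stall // r0:Add1,r1:9,r2:Add3,r3:7,r4:Add2
cycle 9: stall // r0:Add1,r1:9,r2:Add3,r3:7,r4:Add2
cycle 10: CDB Add3=10; issue ADD r2<-Add3 // r0:Add1,r1:9,r2:Add3,r3:7,r4:Add2
cycle 11: stall // r0:Add1,r1:9,r2:Add3,r3:7,r4:Add2
cycle 12: stall // r0:Add1,r1:9,r2:Add3,r3:7,r4:Add2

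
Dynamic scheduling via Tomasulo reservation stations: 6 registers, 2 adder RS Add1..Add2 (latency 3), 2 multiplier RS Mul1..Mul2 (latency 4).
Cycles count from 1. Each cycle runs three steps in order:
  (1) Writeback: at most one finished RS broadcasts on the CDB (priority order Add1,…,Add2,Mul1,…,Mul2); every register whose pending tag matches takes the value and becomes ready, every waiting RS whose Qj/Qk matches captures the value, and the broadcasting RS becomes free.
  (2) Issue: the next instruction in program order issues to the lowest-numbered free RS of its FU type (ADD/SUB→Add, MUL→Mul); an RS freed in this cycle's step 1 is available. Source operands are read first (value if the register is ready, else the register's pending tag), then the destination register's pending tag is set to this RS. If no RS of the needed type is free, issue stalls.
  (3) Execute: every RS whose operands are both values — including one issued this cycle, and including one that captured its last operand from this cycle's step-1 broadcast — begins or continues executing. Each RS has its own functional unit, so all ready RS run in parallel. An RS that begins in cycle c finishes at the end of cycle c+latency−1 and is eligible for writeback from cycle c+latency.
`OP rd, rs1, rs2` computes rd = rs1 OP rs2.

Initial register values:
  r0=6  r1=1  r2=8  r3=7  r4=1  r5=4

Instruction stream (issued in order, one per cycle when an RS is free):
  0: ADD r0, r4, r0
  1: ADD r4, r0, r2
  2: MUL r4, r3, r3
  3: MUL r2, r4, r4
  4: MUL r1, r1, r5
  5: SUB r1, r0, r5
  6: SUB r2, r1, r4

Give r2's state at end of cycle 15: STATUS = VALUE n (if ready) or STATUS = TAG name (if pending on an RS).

STATUS = VALUE -46

  c1: issue ADD r0<-Add1  regs: r0:Add1,r1:1,r2:8,r3:7,r4:1,r5:4
  c2: issue ADD r4<-Add2  regs: r0:Add1,r1:1,r2:8,r3:7,r4:Add2,r5:4
  c3: issue MUL r4<-Mul1  regs: r0:Add1,r1:1,r2:8,r3:7,r4:Mul1,r5:4
  c4: CDB Add1=7; issue MUL r2<-Mul2  regs: r0:7,r1:1,r2:Mul2,r3:7,r4:Mul1,r5:4
  c5: stall  regs: r0:7,r1:1,r2:Mul2,r3:7,r4:Mul1,r5:4
  c6: stall  regs: r0:7,r1:1,r2:Mul2,r3:7,r4:Mul1,r5:4
  c7: CDB Add2=15; stall  regs: r0:7,r1:1,r2:Mul2,r3:7,r4:Mul1,r5:4
  c8: CDB Mul1=49; issue MUL r1<-Mul1  regs: r0:7,r1:Mul1,r2:Mul2,r3:7,r4:49,r5:4
  c9: issue SUB r1<-Add1  regs: r0:7,r1:Add1,r2:Mul2,r3:7,r4:49,r5:4
  c10: issue SUB r2<-Add2  regs: r0:7,r1:Add1,r2:Add2,r3:7,r4:49,r5:4
  c11: -  regs: r0:7,r1:Add1,r2:Add2,r3:7,r4:49,r5:4
  c12: CDB Add1=3  regs: r0:7,r1:3,r2:Add2,r3:7,r4:49,r5:4
  c13: CDB Mul1=4  regs: r0:7,r1:3,r2:Add2,r3:7,r4:49,r5:4
  c14: CDB Mul2=2401  regs: r0:7,r1:3,r2:Add2,r3:7,r4:49,r5:4
  c15: CDB Add2=-46  regs: r0:7,r1:3,r2:-46,r3:7,r4:49,r5:4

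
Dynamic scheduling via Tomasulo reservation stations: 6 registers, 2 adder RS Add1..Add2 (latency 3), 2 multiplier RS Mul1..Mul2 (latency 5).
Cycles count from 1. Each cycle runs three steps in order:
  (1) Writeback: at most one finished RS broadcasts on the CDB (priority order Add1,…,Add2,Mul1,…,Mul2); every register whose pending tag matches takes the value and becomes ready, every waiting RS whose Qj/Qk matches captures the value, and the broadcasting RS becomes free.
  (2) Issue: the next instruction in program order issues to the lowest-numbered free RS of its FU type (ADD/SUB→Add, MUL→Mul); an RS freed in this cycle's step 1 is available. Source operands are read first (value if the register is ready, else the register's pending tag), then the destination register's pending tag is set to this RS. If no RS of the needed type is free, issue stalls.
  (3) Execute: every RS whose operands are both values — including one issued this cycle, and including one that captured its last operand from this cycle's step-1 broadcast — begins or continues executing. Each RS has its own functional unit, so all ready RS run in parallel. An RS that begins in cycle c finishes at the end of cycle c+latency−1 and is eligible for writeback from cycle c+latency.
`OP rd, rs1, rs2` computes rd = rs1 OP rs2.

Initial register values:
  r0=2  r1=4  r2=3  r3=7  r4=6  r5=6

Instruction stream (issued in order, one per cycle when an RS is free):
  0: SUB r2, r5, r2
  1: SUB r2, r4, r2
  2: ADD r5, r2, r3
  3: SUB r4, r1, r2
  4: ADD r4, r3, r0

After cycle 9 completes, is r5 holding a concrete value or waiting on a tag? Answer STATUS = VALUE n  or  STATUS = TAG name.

STATUS = TAG Add1

c1: issue SUB r2<-Add1 | r0:2,r1:4,r2:Add1,r3:7,r4:6,r5:6
c2: issue SUB r2<-Add2 | r0:2,r1:4,r2:Add2,r3:7,r4:6,r5:6
c3: stall | r0:2,r1:4,r2:Add2,r3:7,r4:6,r5:6
c4: CDB Add1=3; issue ADD r5<-Add1 | r0:2,r1:4,r2:Add2,r3:7,r4:6,r5:Add1
c5: stall | r0:2,r1:4,r2:Add2,r3:7,r4:6,r5:Add1
c6: stall | r0:2,r1:4,r2:Add2,r3:7,r4:6,r5:Add1
c7: CDB Add2=3; issue SUB r4<-Add2 | r0:2,r1:4,r2:3,r3:7,r4:Add2,r5:Add1
c8: stall | r0:2,r1:4,r2:3,r3:7,r4:Add2,r5:Add1
c9: stall | r0:2,r1:4,r2:3,r3:7,r4:Add2,r5:Add1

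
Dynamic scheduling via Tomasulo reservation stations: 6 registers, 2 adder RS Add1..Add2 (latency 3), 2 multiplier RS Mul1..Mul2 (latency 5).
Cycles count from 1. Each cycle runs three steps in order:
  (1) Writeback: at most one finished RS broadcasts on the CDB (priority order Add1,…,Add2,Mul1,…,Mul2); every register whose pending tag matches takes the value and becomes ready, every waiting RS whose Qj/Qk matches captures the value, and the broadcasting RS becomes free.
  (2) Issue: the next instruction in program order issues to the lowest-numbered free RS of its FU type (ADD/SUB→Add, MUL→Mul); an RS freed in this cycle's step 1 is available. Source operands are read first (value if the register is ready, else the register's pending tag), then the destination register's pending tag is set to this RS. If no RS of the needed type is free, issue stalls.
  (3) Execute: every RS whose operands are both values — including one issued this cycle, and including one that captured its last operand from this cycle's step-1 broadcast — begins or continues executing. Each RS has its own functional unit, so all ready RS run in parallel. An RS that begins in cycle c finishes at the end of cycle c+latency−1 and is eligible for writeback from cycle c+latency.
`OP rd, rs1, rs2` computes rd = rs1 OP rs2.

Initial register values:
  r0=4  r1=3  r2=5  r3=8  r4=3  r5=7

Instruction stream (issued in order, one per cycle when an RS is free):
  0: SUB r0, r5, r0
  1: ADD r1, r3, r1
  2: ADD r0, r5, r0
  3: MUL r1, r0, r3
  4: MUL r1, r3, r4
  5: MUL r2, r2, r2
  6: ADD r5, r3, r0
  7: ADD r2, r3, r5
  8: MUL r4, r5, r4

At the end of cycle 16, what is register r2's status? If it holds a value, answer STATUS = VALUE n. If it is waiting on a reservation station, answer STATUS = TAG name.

STATUS = TAG Add2

cycle 1: issue SUB r0<-Add1 // r0:Add1,r1:3,r2:5,r3:8,r4:3,r5:7
cycle 2: issue ADD r1<-Add2 // r0:Add1,r1:Add2,r2:5,r3:8,r4:3,r5:7
cycle 3: stall // r0:Add1,r1:Add2,r2:5,r3:8,r4:3,r5:7
cycle 4: CDB Add1=3; issue ADD r0<-Add1 // r0:Add1,r1:Add2,r2:5,r3:8,r4:3,r5:7
cycle 5: CDB Add2=11; issue MUL r1<-Mul1 // r0:Add1,r1:Mul1,r2:5,r3:8,r4:3,r5:7
cycle 6: issue MUL r1<-Mul2 // r0:Add1,r1:Mul2,r2:5,r3:8,r4:3,r5:7
cycle 7: CDB Add1=10; stall // r0:10,r1:Mul2,r2:5,r3:8,r4:3,r5:7
cycle 8: stall // r0:10,r1:Mul2,r2:5,r3:8,r4:3,r5:7
cycle 9: stall // r0:10,r1:Mul2,r2:5,r3:8,r4:3,r5:7
cycle 10: stall // r0:10,r1:Mul2,r2:5,r3:8,r4:3,r5:7
cycle 11: CDB Mul2=24; issue MUL r2<-Mul2 // r0:10,r1:24,r2:Mul2,r3:8,r4:3,r5:7
cycle 12: CDB Mul1=80; issue ADD r5<-Add1 // r0:10,r1:24,r2:Mul2,r3:8,r4:3,r5:Add1
cycle 13: issue ADD r2<-Add2 // r0:10,r1:24,r2:Add2,r3:8,r4:3,r5:Add1
cycle 14: issue MUL r4<-Mul1 // r0:10,r1:24,r2:Add2,r3:8,r4:Mul1,r5:Add1
cycle 15: CDB Add1=18 // r0:10,r1:24,r2:Add2,r3:8,r4:Mul1,r5:18
cycle 16: CDB Mul2=25 // r0:10,r1:24,r2:Add2,r3:8,r4:Mul1,r5:18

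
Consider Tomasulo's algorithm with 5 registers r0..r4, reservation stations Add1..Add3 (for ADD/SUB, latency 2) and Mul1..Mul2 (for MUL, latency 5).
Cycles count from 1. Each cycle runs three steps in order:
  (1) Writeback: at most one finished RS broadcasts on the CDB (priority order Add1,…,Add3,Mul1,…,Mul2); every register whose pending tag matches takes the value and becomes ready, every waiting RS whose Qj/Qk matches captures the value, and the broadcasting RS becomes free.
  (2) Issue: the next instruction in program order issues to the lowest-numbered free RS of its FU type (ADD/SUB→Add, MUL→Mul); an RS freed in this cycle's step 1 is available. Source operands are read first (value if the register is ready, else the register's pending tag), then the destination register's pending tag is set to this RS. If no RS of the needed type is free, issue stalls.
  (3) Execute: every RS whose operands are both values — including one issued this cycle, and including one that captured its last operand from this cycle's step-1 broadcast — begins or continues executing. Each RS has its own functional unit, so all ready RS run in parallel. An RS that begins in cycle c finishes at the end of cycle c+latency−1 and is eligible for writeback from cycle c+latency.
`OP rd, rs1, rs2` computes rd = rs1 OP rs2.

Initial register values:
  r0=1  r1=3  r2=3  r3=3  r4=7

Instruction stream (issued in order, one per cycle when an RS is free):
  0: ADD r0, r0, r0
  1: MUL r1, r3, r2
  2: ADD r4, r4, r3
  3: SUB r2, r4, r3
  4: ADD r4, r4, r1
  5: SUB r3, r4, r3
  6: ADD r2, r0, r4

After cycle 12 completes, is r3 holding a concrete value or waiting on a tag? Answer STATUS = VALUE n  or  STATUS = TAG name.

c1: issue ADD r0<-Add1 | r0:Add1,r1:3,r2:3,r3:3,r4:7
c2: issue MUL r1<-Mul1 | r0:Add1,r1:Mul1,r2:3,r3:3,r4:7
c3: CDB Add1=2; issue ADD r4<-Add1 | r0:2,r1:Mul1,r2:3,r3:3,r4:Add1
c4: issue SUB r2<-Add2 | r0:2,r1:Mul1,r2:Add2,r3:3,r4:Add1
c5: CDB Add1=10; issue ADD r4<-Add1 | r0:2,r1:Mul1,r2:Add2,r3:3,r4:Add1
c6: issue SUB r3<-Add3 | r0:2,r1:Mul1,r2:Add2,r3:Add3,r4:Add1
c7: CDB Add2=7; issue ADD r2<-Add2 | r0:2,r1:Mul1,r2:Add2,r3:Add3,r4:Add1
c8: CDB Mul1=9 | r0:2,r1:9,r2:Add2,r3:Add3,r4:Add1
c9: - | r0:2,r1:9,r2:Add2,r3:Add3,r4:Add1
c10: CDB Add1=19 | r0:2,r1:9,r2:Add2,r3:Add3,r4:19
c11: - | r0:2,r1:9,r2:Add2,r3:Add3,r4:19
c12: CDB Add2=21 | r0:2,r1:9,r2:21,r3:Add3,r4:19

STATUS = TAG Add3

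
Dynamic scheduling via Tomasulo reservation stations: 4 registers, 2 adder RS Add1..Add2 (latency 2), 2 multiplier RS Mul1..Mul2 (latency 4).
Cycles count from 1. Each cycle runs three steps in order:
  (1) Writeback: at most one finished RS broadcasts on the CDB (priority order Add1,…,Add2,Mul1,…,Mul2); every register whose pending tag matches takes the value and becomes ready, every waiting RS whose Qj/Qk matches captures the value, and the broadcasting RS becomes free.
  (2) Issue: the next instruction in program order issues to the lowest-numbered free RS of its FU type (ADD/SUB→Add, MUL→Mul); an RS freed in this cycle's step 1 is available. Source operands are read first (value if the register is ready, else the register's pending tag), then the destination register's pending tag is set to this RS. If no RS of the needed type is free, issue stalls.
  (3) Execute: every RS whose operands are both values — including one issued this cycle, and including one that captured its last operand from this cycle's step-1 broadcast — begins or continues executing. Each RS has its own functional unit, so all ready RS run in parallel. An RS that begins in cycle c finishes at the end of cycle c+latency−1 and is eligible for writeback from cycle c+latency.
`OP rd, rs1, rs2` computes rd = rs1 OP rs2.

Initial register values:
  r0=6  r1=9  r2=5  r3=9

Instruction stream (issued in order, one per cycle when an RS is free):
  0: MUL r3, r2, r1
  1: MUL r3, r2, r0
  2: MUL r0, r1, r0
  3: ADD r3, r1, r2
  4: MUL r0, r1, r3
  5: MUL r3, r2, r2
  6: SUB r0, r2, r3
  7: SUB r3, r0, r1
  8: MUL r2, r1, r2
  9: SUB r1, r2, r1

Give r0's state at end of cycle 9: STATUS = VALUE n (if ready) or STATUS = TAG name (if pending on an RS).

c1: issue MUL r3<-Mul1 | r0:6,r1:9,r2:5,r3:Mul1
c2: issue MUL r3<-Mul2 | r0:6,r1:9,r2:5,r3:Mul2
c3: stall | r0:6,r1:9,r2:5,r3:Mul2
c4: stall | r0:6,r1:9,r2:5,r3:Mul2
c5: CDB Mul1=45; issue MUL r0<-Mul1 | r0:Mul1,r1:9,r2:5,r3:Mul2
c6: CDB Mul2=30; issue ADD r3<-Add1 | r0:Mul1,r1:9,r2:5,r3:Add1
c7: issue MUL r0<-Mul2 | r0:Mul2,r1:9,r2:5,r3:Add1
c8: CDB Add1=14; stall | r0:Mul2,r1:9,r2:5,r3:14
c9: CDB Mul1=54; issue MUL r3<-Mul1 | r0:Mul2,r1:9,r2:5,r3:Mul1

STATUS = TAG Mul2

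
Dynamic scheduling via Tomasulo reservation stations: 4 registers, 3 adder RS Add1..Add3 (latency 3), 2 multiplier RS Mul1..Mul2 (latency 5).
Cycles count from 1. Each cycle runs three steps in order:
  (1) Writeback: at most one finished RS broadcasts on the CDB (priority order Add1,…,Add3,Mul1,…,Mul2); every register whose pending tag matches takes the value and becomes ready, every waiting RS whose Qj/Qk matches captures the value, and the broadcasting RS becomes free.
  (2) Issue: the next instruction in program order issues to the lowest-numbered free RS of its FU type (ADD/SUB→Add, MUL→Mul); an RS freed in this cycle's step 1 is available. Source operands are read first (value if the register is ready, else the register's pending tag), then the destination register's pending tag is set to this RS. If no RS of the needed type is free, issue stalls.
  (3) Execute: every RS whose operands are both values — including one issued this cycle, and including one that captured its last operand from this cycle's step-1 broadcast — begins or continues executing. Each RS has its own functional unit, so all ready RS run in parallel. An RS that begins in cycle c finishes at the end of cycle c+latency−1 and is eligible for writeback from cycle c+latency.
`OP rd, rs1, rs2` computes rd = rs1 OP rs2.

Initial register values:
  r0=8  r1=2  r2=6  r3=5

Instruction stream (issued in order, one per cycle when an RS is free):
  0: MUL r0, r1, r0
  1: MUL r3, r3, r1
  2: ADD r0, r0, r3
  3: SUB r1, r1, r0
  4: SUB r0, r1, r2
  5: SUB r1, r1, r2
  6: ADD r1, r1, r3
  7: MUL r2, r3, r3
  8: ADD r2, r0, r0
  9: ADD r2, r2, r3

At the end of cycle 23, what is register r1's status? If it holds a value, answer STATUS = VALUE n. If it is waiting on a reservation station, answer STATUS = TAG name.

STATUS = VALUE -20

cycle 1: issue MUL r0<-Mul1 // r0:Mul1,r1:2,r2:6,r3:5
cycle 2: issue MUL r3<-Mul2 // r0:Mul1,r1:2,r2:6,r3:Mul2
cycle 3: issue ADD r0<-Add1 // r0:Add1,r1:2,r2:6,r3:Mul2
cycle 4: issue SUB r1<-Add2 // r0:Add1,r1:Add2,r2:6,r3:Mul2
cycle 5: issue SUB r0<-Add3 // r0:Add3,r1:Add2,r2:6,r3:Mul2
cycle 6: CDB Mul1=16; stall // r0:Add3,r1:Add2,r2:6,r3:Mul2
cycle 7: CDB Mul2=10; stall // r0:Add3,r1:Add2,r2:6,r3:10
cycle 8: stall // r0:Add3,r1:Add2,r2:6,r3:10
cycle 9: stall // r0:Add3,r1:Add2,r2:6,r3:10
cycle 10: CDB Add1=26; issue SUB r1<-Add1 // r0:Add3,r1:Add1,r2:6,r3:10
cycle 11: stall // r0:Add3,r1:Add1,r2:6,r3:10
cycle 12: stall // r0:Add3,r1:Add1,r2:6,r3:10
cycle 13: CDB Add2=-24; issue ADD r1<-Add2 // r0:Add3,r1:Add2,r2:6,r3:10
cycle 14: issue MUL r2<-Mul1 // r0:Add3,r1:Add2,r2:Mul1,r3:10
cycle 15: stall // r0:Add3,r1:Add2,r2:Mul1,r3:10
cycle 16: CDB Add1=-30; issue ADD r2<-Add1 // r0:Add3,r1:Add2,r2:Add1,r3:10
cycle 17: CDB Add3=-30; issue ADD r2<-Add3 // r0:-30,r1:Add2,r2:Add3,r3:10
cycle 18: - // r0:-30,r1:Add2,r2:Add3,r3:10
cycle 19: CDB Add2=-20 // r0:-30,r1:-20,r2:Add3,r3:10
cycle 20: CDB Add1=-60 // r0:-30,r1:-20,r2:Add3,r3:10
cycle 21: CDB Mul1=100 // r0:-30,r1:-20,r2:Add3,r3:10
cycle 22: - // r0:-30,r1:-20,r2:Add3,r3:10
cycle 23: CDB Add3=-50 // r0:-30,r1:-20,r2:-50,r3:10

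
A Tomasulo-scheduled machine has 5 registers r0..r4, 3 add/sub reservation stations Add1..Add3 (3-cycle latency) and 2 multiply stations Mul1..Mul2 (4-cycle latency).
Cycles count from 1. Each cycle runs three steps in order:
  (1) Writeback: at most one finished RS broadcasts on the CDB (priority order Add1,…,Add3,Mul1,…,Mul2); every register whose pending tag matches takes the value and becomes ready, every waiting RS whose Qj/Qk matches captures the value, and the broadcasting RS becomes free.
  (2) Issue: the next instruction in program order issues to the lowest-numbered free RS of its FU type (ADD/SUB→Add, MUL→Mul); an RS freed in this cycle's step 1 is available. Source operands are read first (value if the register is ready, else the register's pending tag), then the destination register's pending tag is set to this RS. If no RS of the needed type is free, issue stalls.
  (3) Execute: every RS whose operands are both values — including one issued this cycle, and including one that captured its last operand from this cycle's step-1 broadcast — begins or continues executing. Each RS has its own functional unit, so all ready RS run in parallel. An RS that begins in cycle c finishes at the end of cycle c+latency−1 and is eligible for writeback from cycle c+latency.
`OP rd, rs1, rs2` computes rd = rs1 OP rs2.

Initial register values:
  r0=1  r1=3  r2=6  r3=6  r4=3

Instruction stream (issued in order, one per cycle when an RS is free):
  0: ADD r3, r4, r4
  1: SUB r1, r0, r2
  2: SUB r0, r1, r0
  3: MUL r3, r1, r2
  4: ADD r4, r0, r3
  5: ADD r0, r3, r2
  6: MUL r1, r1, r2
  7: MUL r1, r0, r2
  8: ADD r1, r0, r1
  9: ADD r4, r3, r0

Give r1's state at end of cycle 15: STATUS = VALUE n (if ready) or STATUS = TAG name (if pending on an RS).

  c1: issue ADD r3<-Add1  regs: r0:1,r1:3,r2:6,r3:Add1,r4:3
  c2: issue SUB r1<-Add2  regs: r0:1,r1:Add2,r2:6,r3:Add1,r4:3
  c3: issue SUB r0<-Add3  regs: r0:Add3,r1:Add2,r2:6,r3:Add1,r4:3
  c4: CDB Add1=6; issue MUL r3<-Mul1  regs: r0:Add3,r1:Add2,r2:6,r3:Mul1,r4:3
  c5: CDB Add2=-5; issue ADD r4<-Add1  regs: r0:Add3,r1:-5,r2:6,r3:Mul1,r4:Add1
  c6: issue ADD r0<-Add2  regs: r0:Add2,r1:-5,r2:6,r3:Mul1,r4:Add1
  c7: issue MUL r1<-Mul2  regs: r0:Add2,r1:Mul2,r2:6,r3:Mul1,r4:Add1
  c8: CDB Add3=-6; stall  regs: r0:Add2,r1:Mul2,r2:6,r3:Mul1,r4:Add1
  c9: CDB Mul1=-30; issue MUL r1<-Mul1  regs: r0:Add2,r1:Mul1,r2:6,r3:-30,r4:Add1
  c10: issue ADD r1<-Add3  regs: r0:Add2,r1:Add3,r2:6,r3:-30,r4:Add1
  c11: CDB Mul2=-30; stall  regs: r0:Add2,r1:Add3,r2:6,r3:-30,r4:Add1
  c12: CDB Add1=-36; issue ADD r4<-Add1  regs: r0:Add2,r1:Add3,r2:6,r3:-30,r4:Add1
  c13: CDB Add2=-24  regs: r0:-24,r1:Add3,r2:6,r3:-30,r4:Add1
  c14: -  regs: r0:-24,r1:Add3,r2:6,r3:-30,r4:Add1
  c15: -  regs: r0:-24,r1:Add3,r2:6,r3:-30,r4:Add1

STATUS = TAG Add3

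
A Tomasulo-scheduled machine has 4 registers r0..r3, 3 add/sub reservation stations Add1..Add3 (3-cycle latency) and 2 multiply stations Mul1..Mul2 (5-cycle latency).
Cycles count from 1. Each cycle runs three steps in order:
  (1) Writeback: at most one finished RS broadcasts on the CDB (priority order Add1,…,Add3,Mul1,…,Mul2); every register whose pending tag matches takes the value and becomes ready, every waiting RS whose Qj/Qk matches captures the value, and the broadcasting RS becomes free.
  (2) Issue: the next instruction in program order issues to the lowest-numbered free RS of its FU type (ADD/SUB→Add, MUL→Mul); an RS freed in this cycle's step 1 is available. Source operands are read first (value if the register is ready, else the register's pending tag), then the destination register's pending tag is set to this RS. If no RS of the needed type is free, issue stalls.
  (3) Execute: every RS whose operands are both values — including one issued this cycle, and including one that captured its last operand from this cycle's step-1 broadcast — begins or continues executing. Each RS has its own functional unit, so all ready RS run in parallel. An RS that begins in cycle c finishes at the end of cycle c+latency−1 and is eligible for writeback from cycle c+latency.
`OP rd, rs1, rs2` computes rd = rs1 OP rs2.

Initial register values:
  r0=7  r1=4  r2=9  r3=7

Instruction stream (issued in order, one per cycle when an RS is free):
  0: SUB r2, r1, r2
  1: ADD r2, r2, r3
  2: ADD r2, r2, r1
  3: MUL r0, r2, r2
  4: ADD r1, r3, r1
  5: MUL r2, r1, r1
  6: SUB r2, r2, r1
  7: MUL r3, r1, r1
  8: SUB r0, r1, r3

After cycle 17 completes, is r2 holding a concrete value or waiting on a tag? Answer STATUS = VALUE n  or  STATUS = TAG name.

cycle 1: issue SUB r2<-Add1 // r0:7,r1:4,r2:Add1,r3:7
cycle 2: issue ADD r2<-Add2 // r0:7,r1:4,r2:Add2,r3:7
cycle 3: issue ADD r2<-Add3 // r0:7,r1:4,r2:Add3,r3:7
cycle 4: CDB Add1=-5; issue MUL r0<-Mul1 // r0:Mul1,r1:4,r2:Add3,r3:7
cycle 5: issue ADD r1<-Add1 // r0:Mul1,r1:Add1,r2:Add3,r3:7
cycle 6: issue MUL r2<-Mul2 // r0:Mul1,r1:Add1,r2:Mul2,r3:7
cycle 7: CDB Add2=2; issue SUB r2<-Add2 // r0:Mul1,r1:Add1,r2:Add2,r3:7
cycle 8: CDB Add1=11; stall // r0:Mul1,r1:11,r2:Add2,r3:7
cycle 9: stall // r0:Mul1,r1:11,r2:Add2,r3:7
cycle 10: CDB Add3=6; stall // r0:Mul1,r1:11,r2:Add2,r3:7
cycle 11: stall // r0:Mul1,r1:11,r2:Add2,r3:7
cycle 12: stall // r0:Mul1,r1:11,r2:Add2,r3:7
cycle 13: CDB Mul2=121; issue MUL r3<-Mul2 // r0:Mul1,r1:11,r2:Add2,r3:Mul2
cycle 14: issue SUB r0<-Add1 // r0:Add1,r1:11,r2:Add2,r3:Mul2
cycle 15: CDB Mul1=36 // r0:Add1,r1:11,r2:Add2,r3:Mul2
cycle 16: CDB Add2=110 // r0:Add1,r1:11,r2:110,r3:Mul2
cycle 17: - // r0:Add1,r1:11,r2:110,r3:Mul2

STATUS = VALUE 110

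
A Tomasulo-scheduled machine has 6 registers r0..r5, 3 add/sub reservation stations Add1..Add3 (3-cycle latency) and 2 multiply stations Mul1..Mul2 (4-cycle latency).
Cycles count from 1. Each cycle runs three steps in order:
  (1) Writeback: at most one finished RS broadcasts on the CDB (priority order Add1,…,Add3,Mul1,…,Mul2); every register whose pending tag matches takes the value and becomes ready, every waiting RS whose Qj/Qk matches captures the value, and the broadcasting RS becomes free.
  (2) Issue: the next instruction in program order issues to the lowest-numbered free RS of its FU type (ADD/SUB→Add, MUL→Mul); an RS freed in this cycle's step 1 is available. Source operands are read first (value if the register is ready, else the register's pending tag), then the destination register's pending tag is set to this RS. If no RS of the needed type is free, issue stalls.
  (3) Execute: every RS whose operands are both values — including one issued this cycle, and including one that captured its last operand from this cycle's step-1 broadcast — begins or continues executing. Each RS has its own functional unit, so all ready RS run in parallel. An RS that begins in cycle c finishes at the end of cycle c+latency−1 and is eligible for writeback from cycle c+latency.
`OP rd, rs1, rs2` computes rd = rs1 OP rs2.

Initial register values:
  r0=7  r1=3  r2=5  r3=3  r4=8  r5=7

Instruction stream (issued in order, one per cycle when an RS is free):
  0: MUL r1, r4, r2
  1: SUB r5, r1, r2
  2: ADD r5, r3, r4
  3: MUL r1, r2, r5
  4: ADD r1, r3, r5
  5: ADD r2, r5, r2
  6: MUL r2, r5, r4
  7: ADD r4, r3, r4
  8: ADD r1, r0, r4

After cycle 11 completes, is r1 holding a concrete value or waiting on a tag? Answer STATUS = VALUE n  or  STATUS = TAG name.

STATUS = TAG Add2

cycle 1: issue MUL r1<-Mul1 // r0:7,r1:Mul1,r2:5,r3:3,r4:8,r5:7
cycle 2: issue SUB r5<-Add1 // r0:7,r1:Mul1,r2:5,r3:3,r4:8,r5:Add1
cycle 3: issue ADD r5<-Add2 // r0:7,r1:Mul1,r2:5,r3:3,r4:8,r5:Add2
cycle 4: issue MUL r1<-Mul2 // r0:7,r1:Mul2,r2:5,r3:3,r4:8,r5:Add2
cycle 5: CDB Mul1=40; issue ADD r1<-Add3 // r0:7,r1:Add3,r2:5,r3:3,r4:8,r5:Add2
cycle 6: CDB Add2=11; issue ADD r2<-Add2 // r0:7,r1:Add3,r2:Add2,r3:3,r4:8,r5:11
cycle 7: issue MUL r2<-Mul1 // r0:7,r1:Add3,r2:Mul1,r3:3,r4:8,r5:11
cycle 8: CDB Add1=35; issue ADD r4<-Add1 // r0:7,r1:Add3,r2:Mul1,r3:3,r4:Add1,r5:11
cycle 9: CDB Add2=16; issue ADD r1<-Add2 // r0:7,r1:Add2,r2:Mul1,r3:3,r4:Add1,r5:11
cycle 10: CDB Add3=14 // r0:7,r1:Add2,r2:Mul1,r3:3,r4:Add1,r5:11
cycle 11: CDB Add1=11 // r0:7,r1:Add2,r2:Mul1,r3:3,r4:11,r5:11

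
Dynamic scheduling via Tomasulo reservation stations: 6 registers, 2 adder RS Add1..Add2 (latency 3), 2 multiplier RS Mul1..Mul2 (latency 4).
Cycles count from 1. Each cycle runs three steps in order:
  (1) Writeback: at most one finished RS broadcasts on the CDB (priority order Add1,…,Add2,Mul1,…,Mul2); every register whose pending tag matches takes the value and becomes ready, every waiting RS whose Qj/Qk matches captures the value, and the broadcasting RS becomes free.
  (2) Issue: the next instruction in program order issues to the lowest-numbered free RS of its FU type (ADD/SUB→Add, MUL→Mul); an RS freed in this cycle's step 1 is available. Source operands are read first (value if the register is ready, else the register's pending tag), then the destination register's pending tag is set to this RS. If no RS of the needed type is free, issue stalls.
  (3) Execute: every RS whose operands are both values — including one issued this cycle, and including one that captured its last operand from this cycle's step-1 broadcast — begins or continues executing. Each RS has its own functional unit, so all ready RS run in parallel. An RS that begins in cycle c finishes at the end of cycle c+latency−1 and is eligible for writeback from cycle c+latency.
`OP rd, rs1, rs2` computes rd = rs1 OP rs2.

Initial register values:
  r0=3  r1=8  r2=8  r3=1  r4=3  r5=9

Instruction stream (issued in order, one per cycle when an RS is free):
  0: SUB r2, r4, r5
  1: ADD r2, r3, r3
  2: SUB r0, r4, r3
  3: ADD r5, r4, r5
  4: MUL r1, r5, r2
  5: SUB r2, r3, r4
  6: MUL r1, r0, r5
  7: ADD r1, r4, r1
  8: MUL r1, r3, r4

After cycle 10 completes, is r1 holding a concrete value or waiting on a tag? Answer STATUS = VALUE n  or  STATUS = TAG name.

STATUS = TAG Add2

cycle 1: issue SUB r2<-Add1 // r0:3,r1:8,r2:Add1,r3:1,r4:3,r5:9
cycle 2: issue ADD r2<-Add2 // r0:3,r1:8,r2:Add2,r3:1,r4:3,r5:9
cycle 3: stall // r0:3,r1:8,r2:Add2,r3:1,r4:3,r5:9
cycle 4: CDB Add1=-6; issue SUB r0<-Add1 // r0:Add1,r1:8,r2:Add2,r3:1,r4:3,r5:9
cycle 5: CDB Add2=2; issue ADD r5<-Add2 // r0:Add1,r1:8,r2:2,r3:1,r4:3,r5:Add2
cycle 6: issue MUL r1<-Mul1 // r0:Add1,r1:Mul1,r2:2,r3:1,r4:3,r5:Add2
cycle 7: CDB Add1=2; issue SUB r2<-Add1 // r0:2,r1:Mul1,r2:Add1,r3:1,r4:3,r5:Add2
cycle 8: CDB Add2=12; issue MUL r1<-Mul2 // r0:2,r1:Mul2,r2:Add1,r3:1,r4:3,r5:12
cycle 9: issue ADD r1<-Add2 // r0:2,r1:Add2,r2:Add1,r3:1,r4:3,r5:12
cycle 10: CDB Add1=-2; stall // r0:2,r1:Add2,r2:-2,r3:1,r4:3,r5:12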